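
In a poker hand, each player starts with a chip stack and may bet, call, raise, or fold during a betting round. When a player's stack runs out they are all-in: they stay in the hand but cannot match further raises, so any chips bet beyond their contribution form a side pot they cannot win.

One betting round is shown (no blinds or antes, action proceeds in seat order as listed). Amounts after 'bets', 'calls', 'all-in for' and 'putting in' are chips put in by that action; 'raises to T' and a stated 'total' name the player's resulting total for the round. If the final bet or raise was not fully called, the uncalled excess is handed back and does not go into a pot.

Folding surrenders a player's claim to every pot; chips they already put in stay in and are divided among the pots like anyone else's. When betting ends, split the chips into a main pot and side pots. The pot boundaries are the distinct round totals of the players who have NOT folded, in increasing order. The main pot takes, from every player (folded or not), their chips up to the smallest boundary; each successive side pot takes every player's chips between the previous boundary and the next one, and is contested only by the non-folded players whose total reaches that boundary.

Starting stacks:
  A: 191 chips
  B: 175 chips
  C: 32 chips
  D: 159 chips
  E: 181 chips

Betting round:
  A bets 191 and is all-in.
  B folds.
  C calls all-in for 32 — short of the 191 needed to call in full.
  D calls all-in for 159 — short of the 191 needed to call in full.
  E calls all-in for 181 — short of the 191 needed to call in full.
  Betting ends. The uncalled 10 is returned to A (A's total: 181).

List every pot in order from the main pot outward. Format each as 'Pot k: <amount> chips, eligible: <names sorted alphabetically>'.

Pot 1: 128 chips, eligible: A, C, D, E
Pot 2: 381 chips, eligible: A, D, E
Pot 3: 44 chips, eligible: A, E

Derivation:
Contributions (after 10 returned to A): A=181, C=32, D=159, E=181
Folded: B
Pot levels (distinct totals of non-folded players): 32, 159, 181
Layer 1-32: 32 each from A, C, D, E = 32*4 = 128 chips; eligible A, C, D, E
Layer 33-159: 127 each from A, D, E = 127*3 = 381 chips; eligible A, D, E
Layer 160-181: 22 each from A, E = 22*2 = 44 chips; eligible A, E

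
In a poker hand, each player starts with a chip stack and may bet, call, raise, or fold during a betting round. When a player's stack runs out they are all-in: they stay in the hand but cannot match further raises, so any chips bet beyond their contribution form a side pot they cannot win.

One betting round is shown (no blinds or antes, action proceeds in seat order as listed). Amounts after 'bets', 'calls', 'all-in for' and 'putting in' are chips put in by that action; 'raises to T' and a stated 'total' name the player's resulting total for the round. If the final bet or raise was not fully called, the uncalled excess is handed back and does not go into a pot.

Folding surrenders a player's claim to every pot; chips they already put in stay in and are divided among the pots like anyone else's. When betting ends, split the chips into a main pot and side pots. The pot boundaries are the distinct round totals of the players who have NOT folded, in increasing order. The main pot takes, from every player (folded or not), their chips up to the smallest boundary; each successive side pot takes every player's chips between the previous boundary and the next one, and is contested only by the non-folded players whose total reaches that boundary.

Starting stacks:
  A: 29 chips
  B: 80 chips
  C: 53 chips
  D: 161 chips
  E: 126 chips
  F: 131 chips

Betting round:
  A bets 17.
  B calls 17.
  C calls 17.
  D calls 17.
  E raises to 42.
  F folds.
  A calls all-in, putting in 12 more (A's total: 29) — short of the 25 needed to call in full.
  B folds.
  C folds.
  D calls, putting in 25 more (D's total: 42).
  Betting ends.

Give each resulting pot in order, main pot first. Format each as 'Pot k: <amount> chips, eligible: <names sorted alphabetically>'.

Pot 1: 121 chips, eligible: A, D, E
Pot 2: 26 chips, eligible: D, E

Derivation:
Contributions: A=29, B=17, C=17, D=42, E=42
Folded: B, C, F
Pot levels (distinct totals of non-folded players): 29, 42
Layer 1-29: A 29 + B 17 + C 17 + D 29 + E 29 = 121 chips; eligible A, D, E
Layer 30-42: 13 each from D, E = 13*2 = 26 chips; eligible D, E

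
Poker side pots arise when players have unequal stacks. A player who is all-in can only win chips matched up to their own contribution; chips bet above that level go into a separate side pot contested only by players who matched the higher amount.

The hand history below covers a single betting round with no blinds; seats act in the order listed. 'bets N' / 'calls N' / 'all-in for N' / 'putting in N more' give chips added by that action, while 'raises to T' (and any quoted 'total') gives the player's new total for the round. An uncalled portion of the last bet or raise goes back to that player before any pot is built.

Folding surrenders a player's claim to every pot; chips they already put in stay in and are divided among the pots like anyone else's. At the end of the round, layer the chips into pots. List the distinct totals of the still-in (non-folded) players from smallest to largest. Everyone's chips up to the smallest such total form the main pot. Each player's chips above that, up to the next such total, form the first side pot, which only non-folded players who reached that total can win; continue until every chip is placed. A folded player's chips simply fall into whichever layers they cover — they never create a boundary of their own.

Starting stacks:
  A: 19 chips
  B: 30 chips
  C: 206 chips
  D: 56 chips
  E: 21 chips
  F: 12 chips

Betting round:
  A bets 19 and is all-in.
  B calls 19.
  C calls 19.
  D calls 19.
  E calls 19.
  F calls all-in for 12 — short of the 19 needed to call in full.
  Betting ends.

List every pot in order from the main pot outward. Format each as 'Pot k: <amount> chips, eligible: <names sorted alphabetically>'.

Pot 1: 72 chips, eligible: A, B, C, D, E, F
Pot 2: 35 chips, eligible: A, B, C, D, E

Derivation:
Contributions: A=19, B=19, C=19, D=19, E=19, F=12
Pot levels (distinct totals of non-folded players): 12, 19
Layer 1-12: 12 each from A, B, C, D, E, F = 12*6 = 72 chips; eligible A, B, C, D, E, F
Layer 13-19: 7 each from A, B, C, D, E = 7*5 = 35 chips; eligible A, B, C, D, E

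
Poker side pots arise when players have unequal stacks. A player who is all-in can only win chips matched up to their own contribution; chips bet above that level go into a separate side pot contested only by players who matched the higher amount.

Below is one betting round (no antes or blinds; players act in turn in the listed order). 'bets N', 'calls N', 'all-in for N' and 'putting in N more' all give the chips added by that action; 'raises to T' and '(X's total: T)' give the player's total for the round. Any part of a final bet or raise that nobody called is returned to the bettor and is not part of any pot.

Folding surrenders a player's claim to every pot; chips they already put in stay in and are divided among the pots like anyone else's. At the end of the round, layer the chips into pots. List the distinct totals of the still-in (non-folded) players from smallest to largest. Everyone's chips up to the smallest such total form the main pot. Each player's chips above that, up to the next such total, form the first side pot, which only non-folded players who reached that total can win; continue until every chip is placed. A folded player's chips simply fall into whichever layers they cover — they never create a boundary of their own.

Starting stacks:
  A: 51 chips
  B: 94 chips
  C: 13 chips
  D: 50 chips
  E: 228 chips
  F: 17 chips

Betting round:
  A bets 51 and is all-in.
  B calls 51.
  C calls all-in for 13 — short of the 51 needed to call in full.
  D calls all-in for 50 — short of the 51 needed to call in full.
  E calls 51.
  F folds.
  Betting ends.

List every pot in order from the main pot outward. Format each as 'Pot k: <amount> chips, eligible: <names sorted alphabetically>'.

Pot 1: 65 chips, eligible: A, B, C, D, E
Pot 2: 148 chips, eligible: A, B, D, E
Pot 3: 3 chips, eligible: A, B, E

Derivation:
Contributions: A=51, B=51, C=13, D=50, E=51
Folded: F
Pot levels (distinct totals of non-folded players): 13, 50, 51
Layer 1-13: 13 each from A, B, C, D, E = 13*5 = 65 chips; eligible A, B, C, D, E
Layer 14-50: 37 each from A, B, D, E = 37*4 = 148 chips; eligible A, B, D, E
Layer 51-51: 1 each from A, B, E = 1*3 = 3 chips; eligible A, B, E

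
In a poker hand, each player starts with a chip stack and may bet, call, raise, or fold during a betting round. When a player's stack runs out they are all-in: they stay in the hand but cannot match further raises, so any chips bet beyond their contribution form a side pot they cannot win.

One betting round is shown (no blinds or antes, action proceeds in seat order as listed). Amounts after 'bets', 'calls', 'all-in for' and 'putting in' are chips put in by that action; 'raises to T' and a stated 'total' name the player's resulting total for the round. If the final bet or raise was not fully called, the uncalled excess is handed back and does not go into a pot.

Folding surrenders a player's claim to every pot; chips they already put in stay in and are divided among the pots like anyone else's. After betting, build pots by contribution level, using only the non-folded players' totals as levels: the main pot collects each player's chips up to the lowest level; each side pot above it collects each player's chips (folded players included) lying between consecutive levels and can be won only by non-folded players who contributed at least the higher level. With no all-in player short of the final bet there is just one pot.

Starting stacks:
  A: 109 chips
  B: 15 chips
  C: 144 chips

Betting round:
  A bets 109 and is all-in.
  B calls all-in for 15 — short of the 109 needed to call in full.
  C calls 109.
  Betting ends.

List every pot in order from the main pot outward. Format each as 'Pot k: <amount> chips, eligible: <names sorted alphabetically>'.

Pot 1: 45 chips, eligible: A, B, C
Pot 2: 188 chips, eligible: A, C

Derivation:
Contributions: A=109, B=15, C=109
Pot levels (distinct totals of non-folded players): 15, 109
Layer 1-15: 15 each from A, B, C = 15*3 = 45 chips; eligible A, B, C
Layer 16-109: 94 each from A, C = 94*2 = 188 chips; eligible A, C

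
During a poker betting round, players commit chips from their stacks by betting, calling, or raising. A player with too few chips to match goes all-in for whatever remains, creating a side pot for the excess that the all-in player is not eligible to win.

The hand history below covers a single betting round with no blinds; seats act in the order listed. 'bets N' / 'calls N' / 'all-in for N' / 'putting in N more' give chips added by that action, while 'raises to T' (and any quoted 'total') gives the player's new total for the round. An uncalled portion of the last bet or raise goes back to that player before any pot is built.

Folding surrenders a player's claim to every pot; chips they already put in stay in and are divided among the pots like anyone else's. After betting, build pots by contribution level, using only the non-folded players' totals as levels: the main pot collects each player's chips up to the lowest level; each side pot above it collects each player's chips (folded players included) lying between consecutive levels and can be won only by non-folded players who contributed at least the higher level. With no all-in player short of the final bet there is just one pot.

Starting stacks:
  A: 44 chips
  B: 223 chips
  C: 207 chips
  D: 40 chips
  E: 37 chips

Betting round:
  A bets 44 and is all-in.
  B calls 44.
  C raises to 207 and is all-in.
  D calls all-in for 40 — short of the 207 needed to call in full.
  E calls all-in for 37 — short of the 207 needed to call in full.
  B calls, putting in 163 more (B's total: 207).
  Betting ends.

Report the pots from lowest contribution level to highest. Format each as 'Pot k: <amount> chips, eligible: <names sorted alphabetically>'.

Pot 1: 185 chips, eligible: A, B, C, D, E
Pot 2: 12 chips, eligible: A, B, C, D
Pot 3: 12 chips, eligible: A, B, C
Pot 4: 326 chips, eligible: B, C

Derivation:
Contributions: A=44, B=207, C=207, D=40, E=37
Pot levels (distinct totals of non-folded players): 37, 40, 44, 207
Layer 1-37: 37 each from A, B, C, D, E = 37*5 = 185 chips; eligible A, B, C, D, E
Layer 38-40: 3 each from A, B, C, D = 3*4 = 12 chips; eligible A, B, C, D
Layer 41-44: 4 each from A, B, C = 4*3 = 12 chips; eligible A, B, C
Layer 45-207: 163 each from B, C = 163*2 = 326 chips; eligible B, C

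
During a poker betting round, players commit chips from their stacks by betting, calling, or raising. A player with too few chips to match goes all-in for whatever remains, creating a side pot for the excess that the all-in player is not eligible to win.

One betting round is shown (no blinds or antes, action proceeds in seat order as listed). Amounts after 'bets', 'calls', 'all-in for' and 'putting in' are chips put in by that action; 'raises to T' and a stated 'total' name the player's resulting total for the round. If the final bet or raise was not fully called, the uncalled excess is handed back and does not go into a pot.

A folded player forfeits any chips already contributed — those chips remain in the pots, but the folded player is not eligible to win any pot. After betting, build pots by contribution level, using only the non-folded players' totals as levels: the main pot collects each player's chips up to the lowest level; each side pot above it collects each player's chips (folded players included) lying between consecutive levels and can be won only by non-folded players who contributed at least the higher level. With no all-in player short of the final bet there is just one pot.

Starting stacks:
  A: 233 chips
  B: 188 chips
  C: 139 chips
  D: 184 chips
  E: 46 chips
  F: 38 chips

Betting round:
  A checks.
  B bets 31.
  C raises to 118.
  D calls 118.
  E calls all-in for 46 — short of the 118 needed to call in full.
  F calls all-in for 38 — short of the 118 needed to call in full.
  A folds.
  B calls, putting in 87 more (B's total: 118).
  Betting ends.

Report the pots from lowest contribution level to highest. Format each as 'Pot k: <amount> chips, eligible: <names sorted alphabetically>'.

Contributions: B=118, C=118, D=118, E=46, F=38
Folded: A
Pot levels (distinct totals of non-folded players): 38, 46, 118
Layer 1-38: 38 each from B, C, D, E, F = 38*5 = 190 chips; eligible B, C, D, E, F
Layer 39-46: 8 each from B, C, D, E = 8*4 = 32 chips; eligible B, C, D, E
Layer 47-118: 72 each from B, C, D = 72*3 = 216 chips; eligible B, C, D

Pot 1: 190 chips, eligible: B, C, D, E, F
Pot 2: 32 chips, eligible: B, C, D, E
Pot 3: 216 chips, eligible: B, C, D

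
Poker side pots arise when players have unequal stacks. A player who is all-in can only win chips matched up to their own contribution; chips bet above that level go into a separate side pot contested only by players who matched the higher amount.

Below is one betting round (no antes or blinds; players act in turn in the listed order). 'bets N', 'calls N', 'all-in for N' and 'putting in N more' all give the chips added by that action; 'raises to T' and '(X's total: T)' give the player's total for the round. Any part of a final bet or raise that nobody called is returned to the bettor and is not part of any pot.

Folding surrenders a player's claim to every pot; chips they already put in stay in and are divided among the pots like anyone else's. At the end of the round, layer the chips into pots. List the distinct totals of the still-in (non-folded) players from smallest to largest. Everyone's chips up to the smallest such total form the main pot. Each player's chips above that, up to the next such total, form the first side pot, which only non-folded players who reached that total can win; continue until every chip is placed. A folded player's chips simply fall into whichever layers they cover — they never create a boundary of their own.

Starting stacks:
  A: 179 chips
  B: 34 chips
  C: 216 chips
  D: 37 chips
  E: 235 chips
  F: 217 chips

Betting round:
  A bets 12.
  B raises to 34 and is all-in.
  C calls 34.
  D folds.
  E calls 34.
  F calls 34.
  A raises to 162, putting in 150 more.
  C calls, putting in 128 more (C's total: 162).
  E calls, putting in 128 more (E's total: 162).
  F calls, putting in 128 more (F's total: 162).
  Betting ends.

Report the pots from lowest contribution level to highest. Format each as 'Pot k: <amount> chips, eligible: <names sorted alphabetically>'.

Contributions: A=162, B=34, C=162, E=162, F=162
Folded: D
Pot levels (distinct totals of non-folded players): 34, 162
Layer 1-34: 34 each from A, B, C, E, F = 34*5 = 170 chips; eligible A, B, C, E, F
Layer 35-162: 128 each from A, C, E, F = 128*4 = 512 chips; eligible A, C, E, F

Pot 1: 170 chips, eligible: A, B, C, E, F
Pot 2: 512 chips, eligible: A, C, E, F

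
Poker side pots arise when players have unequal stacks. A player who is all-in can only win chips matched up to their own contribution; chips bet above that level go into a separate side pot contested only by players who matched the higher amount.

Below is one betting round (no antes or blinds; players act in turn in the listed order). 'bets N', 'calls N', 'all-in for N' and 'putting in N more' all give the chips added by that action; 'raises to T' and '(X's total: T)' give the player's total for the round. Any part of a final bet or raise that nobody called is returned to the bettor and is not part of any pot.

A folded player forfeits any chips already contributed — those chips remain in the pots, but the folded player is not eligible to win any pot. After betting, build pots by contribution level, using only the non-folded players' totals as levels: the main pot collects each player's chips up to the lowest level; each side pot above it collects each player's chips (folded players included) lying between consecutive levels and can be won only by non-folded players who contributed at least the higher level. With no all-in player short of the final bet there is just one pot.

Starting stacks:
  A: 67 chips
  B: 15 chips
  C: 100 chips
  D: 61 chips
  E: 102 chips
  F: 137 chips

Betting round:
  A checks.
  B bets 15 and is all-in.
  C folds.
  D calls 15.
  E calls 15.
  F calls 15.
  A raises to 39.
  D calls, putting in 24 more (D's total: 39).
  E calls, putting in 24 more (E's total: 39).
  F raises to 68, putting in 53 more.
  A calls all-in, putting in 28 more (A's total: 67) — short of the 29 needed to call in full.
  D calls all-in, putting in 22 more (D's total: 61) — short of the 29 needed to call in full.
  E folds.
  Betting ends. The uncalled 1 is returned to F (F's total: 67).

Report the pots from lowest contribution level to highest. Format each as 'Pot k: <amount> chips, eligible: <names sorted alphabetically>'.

Pot 1: 75 chips, eligible: A, B, D, F
Pot 2: 162 chips, eligible: A, D, F
Pot 3: 12 chips, eligible: A, F

Derivation:
Contributions (after 1 returned to F): A=67, B=15, D=61, E=39, F=67
Folded: C, E
Pot levels (distinct totals of non-folded players): 15, 61, 67
Layer 1-15: 15 each from A, B, D, E, F = 15*5 = 75 chips; eligible A, B, D, F
Layer 16-61: A 46 + D 46 + E 24 + F 46 = 162 chips; eligible A, D, F
Layer 62-67: 6 each from A, F = 6*2 = 12 chips; eligible A, F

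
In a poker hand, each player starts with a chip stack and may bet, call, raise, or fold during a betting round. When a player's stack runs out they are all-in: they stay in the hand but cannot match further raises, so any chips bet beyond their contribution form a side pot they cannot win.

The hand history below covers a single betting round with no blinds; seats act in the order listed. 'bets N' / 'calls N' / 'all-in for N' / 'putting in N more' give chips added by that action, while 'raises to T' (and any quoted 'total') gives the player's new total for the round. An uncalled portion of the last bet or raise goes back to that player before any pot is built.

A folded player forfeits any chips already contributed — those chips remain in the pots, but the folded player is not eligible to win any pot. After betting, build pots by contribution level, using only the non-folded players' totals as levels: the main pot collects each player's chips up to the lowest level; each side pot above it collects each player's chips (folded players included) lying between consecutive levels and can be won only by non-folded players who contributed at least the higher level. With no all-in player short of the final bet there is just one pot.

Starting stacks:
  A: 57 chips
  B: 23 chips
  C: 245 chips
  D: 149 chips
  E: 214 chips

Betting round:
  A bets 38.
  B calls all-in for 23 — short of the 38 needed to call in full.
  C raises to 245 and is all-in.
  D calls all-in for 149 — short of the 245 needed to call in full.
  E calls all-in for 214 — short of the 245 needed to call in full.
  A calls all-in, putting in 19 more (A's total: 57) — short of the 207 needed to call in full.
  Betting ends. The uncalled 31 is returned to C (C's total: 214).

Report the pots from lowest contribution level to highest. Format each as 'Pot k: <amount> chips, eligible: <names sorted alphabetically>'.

Contributions (after 31 returned to C): A=57, B=23, C=214, D=149, E=214
Pot levels (distinct totals of non-folded players): 23, 57, 149, 214
Layer 1-23: 23 each from A, B, C, D, E = 23*5 = 115 chips; eligible A, B, C, D, E
Layer 24-57: 34 each from A, C, D, E = 34*4 = 136 chips; eligible A, C, D, E
Layer 58-149: 92 each from C, D, E = 92*3 = 276 chips; eligible C, D, E
Layer 150-214: 65 each from C, E = 65*2 = 130 chips; eligible C, E

Pot 1: 115 chips, eligible: A, B, C, D, E
Pot 2: 136 chips, eligible: A, C, D, E
Pot 3: 276 chips, eligible: C, D, E
Pot 4: 130 chips, eligible: C, E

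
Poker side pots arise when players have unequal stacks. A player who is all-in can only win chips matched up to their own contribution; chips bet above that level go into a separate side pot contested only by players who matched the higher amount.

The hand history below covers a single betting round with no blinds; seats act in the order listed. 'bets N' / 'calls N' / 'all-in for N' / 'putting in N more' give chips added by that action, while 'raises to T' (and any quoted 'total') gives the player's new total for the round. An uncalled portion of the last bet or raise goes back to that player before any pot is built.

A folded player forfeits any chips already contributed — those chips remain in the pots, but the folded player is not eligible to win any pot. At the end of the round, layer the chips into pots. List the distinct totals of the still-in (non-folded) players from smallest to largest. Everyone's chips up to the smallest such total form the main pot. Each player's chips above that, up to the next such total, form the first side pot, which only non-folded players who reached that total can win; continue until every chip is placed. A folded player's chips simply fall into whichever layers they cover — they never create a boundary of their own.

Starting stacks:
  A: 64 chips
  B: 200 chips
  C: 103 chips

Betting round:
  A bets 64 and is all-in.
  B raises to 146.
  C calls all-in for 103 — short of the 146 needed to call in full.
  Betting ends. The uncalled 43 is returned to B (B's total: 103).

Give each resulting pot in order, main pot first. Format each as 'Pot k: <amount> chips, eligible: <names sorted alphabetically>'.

Pot 1: 192 chips, eligible: A, B, C
Pot 2: 78 chips, eligible: B, C

Derivation:
Contributions (after 43 returned to B): A=64, B=103, C=103
Pot levels (distinct totals of non-folded players): 64, 103
Layer 1-64: 64 each from A, B, C = 64*3 = 192 chips; eligible A, B, C
Layer 65-103: 39 each from B, C = 39*2 = 78 chips; eligible B, C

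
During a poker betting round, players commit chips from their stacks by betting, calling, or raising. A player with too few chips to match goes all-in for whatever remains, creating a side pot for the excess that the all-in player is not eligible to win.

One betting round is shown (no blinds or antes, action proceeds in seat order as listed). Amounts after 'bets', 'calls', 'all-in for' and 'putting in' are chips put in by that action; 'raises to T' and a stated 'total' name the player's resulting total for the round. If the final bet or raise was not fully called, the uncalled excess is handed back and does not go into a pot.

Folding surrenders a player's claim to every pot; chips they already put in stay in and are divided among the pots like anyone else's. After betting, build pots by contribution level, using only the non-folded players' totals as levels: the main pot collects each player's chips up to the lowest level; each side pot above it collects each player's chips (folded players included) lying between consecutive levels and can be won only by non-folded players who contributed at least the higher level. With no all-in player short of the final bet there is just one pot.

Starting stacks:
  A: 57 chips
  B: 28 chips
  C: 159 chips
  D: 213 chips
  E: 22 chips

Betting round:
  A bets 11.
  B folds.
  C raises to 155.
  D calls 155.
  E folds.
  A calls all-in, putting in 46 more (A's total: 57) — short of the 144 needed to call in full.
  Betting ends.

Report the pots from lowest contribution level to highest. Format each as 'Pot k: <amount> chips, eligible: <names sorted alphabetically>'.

Pot 1: 171 chips, eligible: A, C, D
Pot 2: 196 chips, eligible: C, D

Derivation:
Contributions: A=57, C=155, D=155
Folded: B, E
Pot levels (distinct totals of non-folded players): 57, 155
Layer 1-57: 57 each from A, C, D = 57*3 = 171 chips; eligible A, C, D
Layer 58-155: 98 each from C, D = 98*2 = 196 chips; eligible C, D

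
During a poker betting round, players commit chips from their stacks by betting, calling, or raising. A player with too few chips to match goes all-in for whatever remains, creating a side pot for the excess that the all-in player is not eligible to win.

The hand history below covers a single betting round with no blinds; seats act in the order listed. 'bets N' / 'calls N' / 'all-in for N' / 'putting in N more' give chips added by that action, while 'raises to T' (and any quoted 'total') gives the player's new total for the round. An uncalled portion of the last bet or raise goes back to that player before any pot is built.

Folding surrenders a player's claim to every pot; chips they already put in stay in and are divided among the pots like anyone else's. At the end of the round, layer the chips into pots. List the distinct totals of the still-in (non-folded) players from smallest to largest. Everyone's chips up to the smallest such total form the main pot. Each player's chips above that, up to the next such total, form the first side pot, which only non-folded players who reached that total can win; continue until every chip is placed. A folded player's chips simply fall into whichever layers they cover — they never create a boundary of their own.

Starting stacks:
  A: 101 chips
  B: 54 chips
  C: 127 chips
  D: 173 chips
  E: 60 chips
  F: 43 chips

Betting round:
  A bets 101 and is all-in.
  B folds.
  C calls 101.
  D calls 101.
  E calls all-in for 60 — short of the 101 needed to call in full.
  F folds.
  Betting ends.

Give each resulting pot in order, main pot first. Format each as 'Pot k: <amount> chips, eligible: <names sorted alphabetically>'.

Pot 1: 240 chips, eligible: A, C, D, E
Pot 2: 123 chips, eligible: A, C, D

Derivation:
Contributions: A=101, C=101, D=101, E=60
Folded: B, F
Pot levels (distinct totals of non-folded players): 60, 101
Layer 1-60: 60 each from A, C, D, E = 60*4 = 240 chips; eligible A, C, D, E
Layer 61-101: 41 each from A, C, D = 41*3 = 123 chips; eligible A, C, D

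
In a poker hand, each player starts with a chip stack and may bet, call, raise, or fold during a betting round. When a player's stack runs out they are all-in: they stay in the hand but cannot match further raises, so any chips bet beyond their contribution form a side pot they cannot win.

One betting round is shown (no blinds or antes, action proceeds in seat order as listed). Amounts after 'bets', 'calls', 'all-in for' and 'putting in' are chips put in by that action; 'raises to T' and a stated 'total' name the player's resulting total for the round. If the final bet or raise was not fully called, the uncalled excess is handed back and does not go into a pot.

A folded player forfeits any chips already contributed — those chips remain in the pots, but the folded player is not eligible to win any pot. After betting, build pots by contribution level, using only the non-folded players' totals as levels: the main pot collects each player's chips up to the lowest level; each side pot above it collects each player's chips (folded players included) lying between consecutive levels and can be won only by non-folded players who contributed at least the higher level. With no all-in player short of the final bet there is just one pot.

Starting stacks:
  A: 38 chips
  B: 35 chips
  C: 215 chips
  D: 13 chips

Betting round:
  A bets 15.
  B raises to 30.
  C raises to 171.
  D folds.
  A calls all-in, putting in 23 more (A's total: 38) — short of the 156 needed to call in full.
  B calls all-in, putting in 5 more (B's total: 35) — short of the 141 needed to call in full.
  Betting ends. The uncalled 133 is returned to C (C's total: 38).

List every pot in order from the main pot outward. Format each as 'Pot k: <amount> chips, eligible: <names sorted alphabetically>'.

Contributions (after 133 returned to C): A=38, B=35, C=38
Folded: D
Pot levels (distinct totals of non-folded players): 35, 38
Layer 1-35: 35 each from A, B, C = 35*3 = 105 chips; eligible A, B, C
Layer 36-38: 3 each from A, C = 3*2 = 6 chips; eligible A, C

Pot 1: 105 chips, eligible: A, B, C
Pot 2: 6 chips, eligible: A, C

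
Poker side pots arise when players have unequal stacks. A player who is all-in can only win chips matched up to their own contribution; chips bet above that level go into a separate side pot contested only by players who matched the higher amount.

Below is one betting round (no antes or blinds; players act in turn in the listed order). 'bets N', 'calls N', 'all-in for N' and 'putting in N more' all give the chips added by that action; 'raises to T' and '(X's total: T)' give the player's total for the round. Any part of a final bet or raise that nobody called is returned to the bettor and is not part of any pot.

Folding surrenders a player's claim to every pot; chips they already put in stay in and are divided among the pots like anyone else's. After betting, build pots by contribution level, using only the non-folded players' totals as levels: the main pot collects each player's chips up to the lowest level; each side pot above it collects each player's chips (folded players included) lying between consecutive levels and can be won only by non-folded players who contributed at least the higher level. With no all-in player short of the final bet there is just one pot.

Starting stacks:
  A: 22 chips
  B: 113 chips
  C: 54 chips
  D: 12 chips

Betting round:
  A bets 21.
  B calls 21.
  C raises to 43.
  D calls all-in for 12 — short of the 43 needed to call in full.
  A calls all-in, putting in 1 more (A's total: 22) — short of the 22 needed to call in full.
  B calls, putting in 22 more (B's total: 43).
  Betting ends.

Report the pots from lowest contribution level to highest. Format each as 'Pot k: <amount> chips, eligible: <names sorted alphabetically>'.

Contributions: A=22, B=43, C=43, D=12
Pot levels (distinct totals of non-folded players): 12, 22, 43
Layer 1-12: 12 each from A, B, C, D = 12*4 = 48 chips; eligible A, B, C, D
Layer 13-22: 10 each from A, B, C = 10*3 = 30 chips; eligible A, B, C
Layer 23-43: 21 each from B, C = 21*2 = 42 chips; eligible B, C

Pot 1: 48 chips, eligible: A, B, C, D
Pot 2: 30 chips, eligible: A, B, C
Pot 3: 42 chips, eligible: B, C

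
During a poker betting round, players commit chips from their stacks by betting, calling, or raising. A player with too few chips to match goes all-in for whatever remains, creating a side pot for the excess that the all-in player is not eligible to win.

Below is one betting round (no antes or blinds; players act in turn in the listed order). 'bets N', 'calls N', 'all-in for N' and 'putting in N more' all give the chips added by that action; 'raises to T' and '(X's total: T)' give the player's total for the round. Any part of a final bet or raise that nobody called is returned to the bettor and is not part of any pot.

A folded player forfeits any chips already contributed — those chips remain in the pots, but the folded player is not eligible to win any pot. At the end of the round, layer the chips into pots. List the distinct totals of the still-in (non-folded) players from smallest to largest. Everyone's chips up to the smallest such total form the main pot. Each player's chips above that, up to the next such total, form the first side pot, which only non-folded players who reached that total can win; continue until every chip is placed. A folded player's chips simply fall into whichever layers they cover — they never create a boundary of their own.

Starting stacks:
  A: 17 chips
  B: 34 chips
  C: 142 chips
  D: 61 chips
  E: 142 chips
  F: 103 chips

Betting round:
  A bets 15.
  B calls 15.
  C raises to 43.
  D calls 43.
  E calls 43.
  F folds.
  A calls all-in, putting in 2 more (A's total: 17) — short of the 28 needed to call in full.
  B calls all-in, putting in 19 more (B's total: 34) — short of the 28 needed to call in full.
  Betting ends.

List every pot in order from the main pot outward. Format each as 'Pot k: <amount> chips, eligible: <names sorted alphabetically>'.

Pot 1: 85 chips, eligible: A, B, C, D, E
Pot 2: 68 chips, eligible: B, C, D, E
Pot 3: 27 chips, eligible: C, D, E

Derivation:
Contributions: A=17, B=34, C=43, D=43, E=43
Folded: F
Pot levels (distinct totals of non-folded players): 17, 34, 43
Layer 1-17: 17 each from A, B, C, D, E = 17*5 = 85 chips; eligible A, B, C, D, E
Layer 18-34: 17 each from B, C, D, E = 17*4 = 68 chips; eligible B, C, D, E
Layer 35-43: 9 each from C, D, E = 9*3 = 27 chips; eligible C, D, E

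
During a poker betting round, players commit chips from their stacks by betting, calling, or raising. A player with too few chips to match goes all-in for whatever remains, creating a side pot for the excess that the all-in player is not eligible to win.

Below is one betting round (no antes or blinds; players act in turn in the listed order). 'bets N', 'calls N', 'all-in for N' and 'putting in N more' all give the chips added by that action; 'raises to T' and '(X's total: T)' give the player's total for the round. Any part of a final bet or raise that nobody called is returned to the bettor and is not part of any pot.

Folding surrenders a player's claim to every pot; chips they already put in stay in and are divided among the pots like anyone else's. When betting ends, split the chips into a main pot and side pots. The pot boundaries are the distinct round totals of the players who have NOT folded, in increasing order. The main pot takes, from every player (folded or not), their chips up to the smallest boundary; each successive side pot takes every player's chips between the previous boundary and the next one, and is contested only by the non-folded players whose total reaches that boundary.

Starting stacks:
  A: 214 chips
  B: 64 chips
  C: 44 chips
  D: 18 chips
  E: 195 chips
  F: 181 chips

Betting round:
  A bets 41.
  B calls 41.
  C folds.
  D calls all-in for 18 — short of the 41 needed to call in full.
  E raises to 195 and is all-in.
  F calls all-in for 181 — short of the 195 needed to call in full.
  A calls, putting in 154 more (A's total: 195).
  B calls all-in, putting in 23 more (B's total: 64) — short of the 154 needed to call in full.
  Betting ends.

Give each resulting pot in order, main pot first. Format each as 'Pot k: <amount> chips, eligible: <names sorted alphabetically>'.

Pot 1: 90 chips, eligible: A, B, D, E, F
Pot 2: 184 chips, eligible: A, B, E, F
Pot 3: 351 chips, eligible: A, E, F
Pot 4: 28 chips, eligible: A, E

Derivation:
Contributions: A=195, B=64, D=18, E=195, F=181
Folded: C
Pot levels (distinct totals of non-folded players): 18, 64, 181, 195
Layer 1-18: 18 each from A, B, D, E, F = 18*5 = 90 chips; eligible A, B, D, E, F
Layer 19-64: 46 each from A, B, E, F = 46*4 = 184 chips; eligible A, B, E, F
Layer 65-181: 117 each from A, E, F = 117*3 = 351 chips; eligible A, E, F
Layer 182-195: 14 each from A, E = 14*2 = 28 chips; eligible A, E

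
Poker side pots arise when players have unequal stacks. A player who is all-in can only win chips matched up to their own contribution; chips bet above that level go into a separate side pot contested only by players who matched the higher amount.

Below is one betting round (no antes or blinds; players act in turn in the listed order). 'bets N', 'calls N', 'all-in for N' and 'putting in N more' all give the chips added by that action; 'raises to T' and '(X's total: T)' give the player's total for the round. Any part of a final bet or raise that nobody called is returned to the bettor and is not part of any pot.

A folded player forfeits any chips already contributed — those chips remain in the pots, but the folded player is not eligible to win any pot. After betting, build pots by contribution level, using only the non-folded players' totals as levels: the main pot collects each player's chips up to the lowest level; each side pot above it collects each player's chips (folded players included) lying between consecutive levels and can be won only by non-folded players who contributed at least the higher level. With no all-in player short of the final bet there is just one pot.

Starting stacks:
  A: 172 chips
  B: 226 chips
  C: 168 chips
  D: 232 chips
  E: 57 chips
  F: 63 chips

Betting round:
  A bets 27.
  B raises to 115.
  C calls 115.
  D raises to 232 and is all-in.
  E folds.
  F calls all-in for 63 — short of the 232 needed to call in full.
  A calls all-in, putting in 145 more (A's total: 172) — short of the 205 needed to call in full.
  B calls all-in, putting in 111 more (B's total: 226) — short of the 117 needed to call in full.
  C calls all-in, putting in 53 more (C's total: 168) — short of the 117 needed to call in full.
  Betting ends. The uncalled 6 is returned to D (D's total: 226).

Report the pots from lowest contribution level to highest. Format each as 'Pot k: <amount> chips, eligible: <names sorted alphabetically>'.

Pot 1: 315 chips, eligible: A, B, C, D, F
Pot 2: 420 chips, eligible: A, B, C, D
Pot 3: 12 chips, eligible: A, B, D
Pot 4: 108 chips, eligible: B, D

Derivation:
Contributions (after 6 returned to D): A=172, B=226, C=168, D=226, F=63
Folded: E
Pot levels (distinct totals of non-folded players): 63, 168, 172, 226
Layer 1-63: 63 each from A, B, C, D, F = 63*5 = 315 chips; eligible A, B, C, D, F
Layer 64-168: 105 each from A, B, C, D = 105*4 = 420 chips; eligible A, B, C, D
Layer 169-172: 4 each from A, B, D = 4*3 = 12 chips; eligible A, B, D
Layer 173-226: 54 each from B, D = 54*2 = 108 chips; eligible B, D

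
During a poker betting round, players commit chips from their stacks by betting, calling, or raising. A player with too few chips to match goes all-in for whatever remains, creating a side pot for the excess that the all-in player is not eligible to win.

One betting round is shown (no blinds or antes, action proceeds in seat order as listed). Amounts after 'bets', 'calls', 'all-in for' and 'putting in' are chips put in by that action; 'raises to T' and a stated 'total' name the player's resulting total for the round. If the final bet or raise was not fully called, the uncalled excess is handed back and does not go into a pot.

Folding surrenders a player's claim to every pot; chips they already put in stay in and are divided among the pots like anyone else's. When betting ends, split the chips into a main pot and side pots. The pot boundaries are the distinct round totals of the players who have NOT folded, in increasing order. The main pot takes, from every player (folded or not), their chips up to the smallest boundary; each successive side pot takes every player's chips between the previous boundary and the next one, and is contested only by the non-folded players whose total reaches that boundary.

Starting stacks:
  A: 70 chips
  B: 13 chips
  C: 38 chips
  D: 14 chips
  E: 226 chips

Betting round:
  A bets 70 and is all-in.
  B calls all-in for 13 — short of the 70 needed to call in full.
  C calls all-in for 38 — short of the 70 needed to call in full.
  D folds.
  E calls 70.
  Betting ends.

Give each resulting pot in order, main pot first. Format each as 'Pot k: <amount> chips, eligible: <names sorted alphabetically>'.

Contributions: A=70, B=13, C=38, E=70
Folded: D
Pot levels (distinct totals of non-folded players): 13, 38, 70
Layer 1-13: 13 each from A, B, C, E = 13*4 = 52 chips; eligible A, B, C, E
Layer 14-38: 25 each from A, C, E = 25*3 = 75 chips; eligible A, C, E
Layer 39-70: 32 each from A, E = 32*2 = 64 chips; eligible A, E

Pot 1: 52 chips, eligible: A, B, C, E
Pot 2: 75 chips, eligible: A, C, E
Pot 3: 64 chips, eligible: A, E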